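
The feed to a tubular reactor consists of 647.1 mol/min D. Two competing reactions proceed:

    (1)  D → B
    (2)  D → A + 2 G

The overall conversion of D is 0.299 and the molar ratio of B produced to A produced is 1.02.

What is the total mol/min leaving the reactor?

839 mol/min

Conversion of D: D consumed = 0.299 × 647.1 = 193.5 mol/min = 1ξ₁ + 1ξ₂.
Selectivity: 1ξ₁ / (1ξ₂) = 1.02 → ξ₁ = 1.02 ξ₂.
Substitute: (1·1.02 + 1) ξ₂ = 193.5 → ξ₂ = 95.78 mol/min, ξ₁ = 97.7 mol/min.
Outlet amounts (n = n₀ + Σ ν·ξ):
  D: 647.1 − 1(97.7) − 1(95.78) = 453.6
  B: 0 + 1(97.7) = 97.7
  A: 0 + 1(95.78) = 95.78
  G: 0 + 2(95.78) = 191.6
Total out = 453.6 + 97.7 + 95.78 + 191.6 = 838.7 mol/min.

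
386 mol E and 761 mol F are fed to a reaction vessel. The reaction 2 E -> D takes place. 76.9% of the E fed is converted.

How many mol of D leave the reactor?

E reacted = 0.769 × 386 = 296.8 mol; ν_E = −2, so ξ = 296.8/2 = 148.4 mol.
Outlet amounts (n = n₀ + ν ξ):
  E: 386 − 2(148.4) = 89.17
  D: 0 + 1(148.4) = 148.4
  F: 761 (inert)

148 mol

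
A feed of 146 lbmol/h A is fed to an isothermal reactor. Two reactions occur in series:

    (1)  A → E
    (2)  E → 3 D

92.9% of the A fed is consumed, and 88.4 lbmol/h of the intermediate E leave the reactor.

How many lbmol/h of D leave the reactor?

Conversion of A: A consumed = 1ξ₁ = 0.929 × 146 → ξ₁ = 135.6 lbmol/h.
E balance: n_E = 0 + 1ξ₁ − 1ξ₂ = 88.4 → ξ₂ = (1·135.6 − 88.4)/1 = 47.23 lbmol/h.
Outlet amounts (n = n₀ + Σ ν·ξ):
  A: 146 − 1(135.6) = 10.37
  E: 0 + 1(135.6) − 1(47.23) = 88.4
  D: 0 + 3(47.23) = 141.7

142 lbmol/h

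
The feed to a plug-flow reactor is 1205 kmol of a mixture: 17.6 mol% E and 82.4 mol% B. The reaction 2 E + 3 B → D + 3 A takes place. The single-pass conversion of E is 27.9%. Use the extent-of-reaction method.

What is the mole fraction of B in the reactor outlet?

0.769

E reacted = 0.279 × 212.1 = 59.17 kmol; ν_E = −2, so ξ = 59.17/2 = 29.59 kmol.
Outlet amounts (n = n₀ + ν ξ):
  E: 212.1 − 2(29.59) = 152.9
  B: 992.9 − 3(29.59) = 904.2
  D: 0 + 1(29.59) = 29.59
  A: 0 + 3(29.59) = 88.76
Total out = 1175 kmol; y_B = 904.2 / 1175 = 0.7692.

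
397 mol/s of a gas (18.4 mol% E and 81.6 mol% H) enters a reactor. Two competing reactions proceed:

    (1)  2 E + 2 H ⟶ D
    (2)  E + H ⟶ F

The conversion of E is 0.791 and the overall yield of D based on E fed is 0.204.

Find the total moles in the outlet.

Yield of D: 1ξ₁ / 73.05 = 0.204 → ξ₁ = 14.9 mol/s.
Conversion of E: 2ξ₁ + 1ξ₂ = 0.791 × 73.05 = 57.78 → ξ₂ = 27.98 mol/s.
Outlet amounts (n = n₀ + Σ ν·ξ):
  E: 73.05 − 2(14.9) − 1(27.98) = 15.27
  H: 324 − 2(14.9) − 1(27.98) = 266.2
  D: 0 + 1(14.9) = 14.9
  F: 0 + 1(27.98) = 27.98
Total out = 15.27 + 266.2 + 14.9 + 27.98 = 324.3 mol/s.

324 mol/s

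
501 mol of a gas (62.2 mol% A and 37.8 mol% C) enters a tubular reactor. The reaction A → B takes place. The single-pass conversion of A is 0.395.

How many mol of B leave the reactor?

123 mol

A reacted = 0.395 × 311.6 = 123.1 mol; ν_A = −1, so ξ = 123.1/1 = 123.1 mol.
Outlet amounts (n = n₀ + ν ξ):
  A: 311.6 − 1(123.1) = 188.5
  B: 0 + 1(123.1) = 123.1
  C: 189.4 (inert)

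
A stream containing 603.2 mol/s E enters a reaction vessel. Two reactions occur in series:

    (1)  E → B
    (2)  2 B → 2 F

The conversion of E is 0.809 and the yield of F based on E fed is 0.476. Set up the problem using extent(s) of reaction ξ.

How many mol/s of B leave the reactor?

201 mol/s

Conversion of E: E consumed = 1ξ₁ = 0.809 × 603.2 → ξ₁ = 488 mol/s.
Yield of F: 2ξ₂ / 603.2 = 0.476 → ξ₂ = 143.6 mol/s.
Outlet amounts (n = n₀ + Σ ν·ξ):
  E: 603.2 − 1(488) = 115.2
  B: 0 + 1(488) − 2(143.6) = 200.9
  F: 0 + 2(143.6) = 287.1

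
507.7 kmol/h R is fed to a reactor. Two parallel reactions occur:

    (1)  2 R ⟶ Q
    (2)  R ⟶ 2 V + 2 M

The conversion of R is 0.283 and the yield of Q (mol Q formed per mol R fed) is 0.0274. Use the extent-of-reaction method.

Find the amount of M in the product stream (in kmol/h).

Yield of Q: 1ξ₁ / 507.7 = 0.0274 → ξ₁ = 13.91 kmol/h.
Conversion of R: 2ξ₁ + 1ξ₂ = 0.283 × 507.7 = 143.7 → ξ₂ = 115.9 kmol/h.
Outlet amounts (n = n₀ + Σ ν·ξ):
  R: 507.7 − 2(13.91) − 1(115.9) = 364
  Q: 0 + 1(13.91) = 13.91
  V: 0 + 2(115.9) = 231.7
  M: 0 + 2(115.9) = 231.7

232 kmol/h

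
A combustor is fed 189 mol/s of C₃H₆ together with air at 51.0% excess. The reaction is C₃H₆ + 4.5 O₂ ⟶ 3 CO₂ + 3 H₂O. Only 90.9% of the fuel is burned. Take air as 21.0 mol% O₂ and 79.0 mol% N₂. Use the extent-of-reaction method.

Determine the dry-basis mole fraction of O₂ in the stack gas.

Stoichiometric O₂ = 4.5 × 189 = 850.5 mol/s; O₂ fed = 850.5 × 1.510 = 1284 mol/s.
N₂ fed = 1284 × 79/21 = 4831 mol/s.
Fuel reacted = 0.909 × 189 → ξ = 171.8 mol/s.
Outlet (n = n₀ + ν ξ):
  C₃H₆: 189 − 1(171.8) = 17.2
  O₂: 1284 − 4.5(171.8) = 511.2
  N₂: 4831 (inert)
  CO₂: 0 + 3(171.8) = 515.4
  H₂O: 0 + 3(171.8) = 515.4
Dry total = 5875 mol/s; y_O₂ (dry) = 511.2 / 5875 = 0.087.

0.087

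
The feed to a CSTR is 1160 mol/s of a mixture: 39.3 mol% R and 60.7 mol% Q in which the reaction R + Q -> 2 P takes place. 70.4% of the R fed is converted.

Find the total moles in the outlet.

1160 mol/s

R reacted = 0.704 × 455.9 = 320.9 mol/s; ν_R = −1, so ξ = 320.9/1 = 320.9 mol/s.
Outlet amounts (n = n₀ + ν ξ):
  R: 455.9 − 1(320.9) = 134.9
  Q: 704.1 − 1(320.9) = 383.2
  P: 0 + 2(320.9) = 641.9
Total out = 134.9 + 383.2 + 641.9 = 1160 mol/s.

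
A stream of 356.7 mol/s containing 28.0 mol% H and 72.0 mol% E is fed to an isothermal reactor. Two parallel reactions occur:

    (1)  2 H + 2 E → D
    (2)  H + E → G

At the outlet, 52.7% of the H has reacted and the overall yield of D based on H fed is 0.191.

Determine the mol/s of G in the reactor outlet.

14.5 mol/s

Yield of D: 1ξ₁ / 99.88 = 0.191 → ξ₁ = 19.08 mol/s.
Conversion of H: 2ξ₁ + 1ξ₂ = 0.527 × 99.88 = 52.63 → ξ₂ = 14.48 mol/s.
Outlet amounts (n = n₀ + Σ ν·ξ):
  H: 99.88 − 2(19.08) − 1(14.48) = 47.24
  E: 256.8 − 2(19.08) − 1(14.48) = 204.2
  D: 0 + 1(19.08) = 19.08
  G: 0 + 1(14.48) = 14.48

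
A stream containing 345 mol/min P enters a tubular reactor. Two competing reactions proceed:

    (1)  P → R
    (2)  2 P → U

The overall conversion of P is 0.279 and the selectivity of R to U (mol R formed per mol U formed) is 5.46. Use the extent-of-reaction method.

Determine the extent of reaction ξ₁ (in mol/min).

ξ₁ = 70.4 mol/min

Conversion of P: P consumed = 0.279 × 345 = 96.26 mol/min = 1ξ₁ + 2ξ₂.
Selectivity: 1ξ₁ / (1ξ₂) = 5.46 → ξ₁ = 5.46 ξ₂.
Substitute: (1·5.46 + 2) ξ₂ = 96.26 → ξ₂ = 12.9 mol/min, ξ₁ = 70.45 mol/min.
Outlet amounts (n = n₀ + Σ ν·ξ):
  P: 345 − 1(70.45) − 2(12.9) = 248.7
  R: 0 + 1(70.45) = 70.45
  U: 0 + 1(12.9) = 12.9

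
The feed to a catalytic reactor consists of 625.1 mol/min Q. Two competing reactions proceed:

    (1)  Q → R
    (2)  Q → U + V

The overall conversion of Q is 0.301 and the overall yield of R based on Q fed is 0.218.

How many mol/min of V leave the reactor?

51.9 mol/min

Yield of R: 1ξ₁ / 625.1 = 0.218 → ξ₁ = 136.3 mol/min.
Conversion of Q: 1ξ₁ + 1ξ₂ = 0.301 × 625.1 = 188.2 → ξ₂ = 51.88 mol/min.
Outlet amounts (n = n₀ + Σ ν·ξ):
  Q: 625.1 − 1(136.3) − 1(51.88) = 436.9
  R: 0 + 1(136.3) = 136.3
  U: 0 + 1(51.88) = 51.88
  V: 0 + 1(51.88) = 51.88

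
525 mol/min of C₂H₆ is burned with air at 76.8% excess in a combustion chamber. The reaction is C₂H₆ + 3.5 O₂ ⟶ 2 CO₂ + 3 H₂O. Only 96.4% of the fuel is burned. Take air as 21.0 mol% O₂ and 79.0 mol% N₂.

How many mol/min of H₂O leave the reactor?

Stoichiometric O₂ = 3.5 × 525 = 1838 mol/min; O₂ fed = 1838 × 1.768 = 3249 mol/min.
N₂ fed = 3249 × 79/21 = 12220 mol/min.
Fuel reacted = 0.964 × 525 → ξ = 506.1 mol/min.
Outlet (n = n₀ + ν ξ):
  C₂H₆: 525 − 1(506.1) = 18.9
  O₂: 3249 − 3.5(506.1) = 1477
  N₂: 12220 (inert)
  CO₂: 0 + 2(506.1) = 1012
  H₂O: 0 + 3(506.1) = 1518

1520 mol/min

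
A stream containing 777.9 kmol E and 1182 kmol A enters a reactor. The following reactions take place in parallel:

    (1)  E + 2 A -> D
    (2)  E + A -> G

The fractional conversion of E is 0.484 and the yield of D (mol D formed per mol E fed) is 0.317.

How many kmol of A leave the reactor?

Yield of D: 1ξ₁ / 777.9 = 0.317 → ξ₁ = 246.6 kmol.
Conversion of E: 1ξ₁ + 1ξ₂ = 0.484 × 777.9 = 376.5 → ξ₂ = 129.9 kmol.
Outlet amounts (n = n₀ + Σ ν·ξ):
  E: 777.9 − 1(246.6) − 1(129.9) = 401.4
  A: 1182 − 2(246.6) − 1(129.9) = 558.9
  D: 0 + 1(246.6) = 246.6
  G: 0 + 1(129.9) = 129.9

559 kmol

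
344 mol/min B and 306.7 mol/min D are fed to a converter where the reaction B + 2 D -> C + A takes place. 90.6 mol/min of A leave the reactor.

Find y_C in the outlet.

For A: n = n₀ + 1ξ → 90.6 = 0 + 1ξ, giving ξ = 90.6 mol/min.
Outlet amounts (n = n₀ + ν ξ):
  B: 344 − 1(90.6) = 253.4
  D: 306.7 − 2(90.6) = 125.5
  C: 0 + 1(90.6) = 90.6
  A: 0 + 1(90.6) = 90.6
Total out = 560.1 mol/min; y_C = 90.6 / 560.1 = 0.1618.

0.162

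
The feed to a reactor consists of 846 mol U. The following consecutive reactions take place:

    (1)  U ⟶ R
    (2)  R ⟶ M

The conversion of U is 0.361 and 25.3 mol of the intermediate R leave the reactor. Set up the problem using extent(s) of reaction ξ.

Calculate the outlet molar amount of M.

Conversion of U: U consumed = 1ξ₁ = 0.361 × 846 → ξ₁ = 305.4 mol.
R balance: n_R = 0 + 1ξ₁ − 1ξ₂ = 25.3 → ξ₂ = (1·305.4 − 25.3)/1 = 280.1 mol.
Outlet amounts (n = n₀ + Σ ν·ξ):
  U: 846 − 1(305.4) = 540.6
  R: 0 + 1(305.4) − 1(280.1) = 25.3
  M: 0 + 1(280.1) = 280.1

280 mol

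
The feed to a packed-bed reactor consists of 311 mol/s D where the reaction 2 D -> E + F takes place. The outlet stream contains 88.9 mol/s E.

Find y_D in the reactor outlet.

0.428

For E: n = n₀ + 1ξ → 88.9 = 0 + 1ξ, giving ξ = 88.9 mol/s.
Outlet amounts (n = n₀ + ν ξ):
  D: 311 − 2(88.9) = 133.2
  E: 0 + 1(88.9) = 88.9
  F: 0 + 1(88.9) = 88.9
Total out = 311 mol/s; y_D = 133.2 / 311 = 0.4283.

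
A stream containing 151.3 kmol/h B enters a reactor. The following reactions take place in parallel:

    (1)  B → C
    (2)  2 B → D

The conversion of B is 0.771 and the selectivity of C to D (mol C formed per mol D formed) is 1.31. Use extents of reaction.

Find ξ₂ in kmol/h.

Conversion of B: B consumed = 0.771 × 151.3 = 116.7 kmol/h = 1ξ₁ + 2ξ₂.
Selectivity: 1ξ₁ / (1ξ₂) = 1.31 → ξ₁ = 1.31 ξ₂.
Substitute: (1·1.31 + 2) ξ₂ = 116.7 → ξ₂ = 35.24 kmol/h, ξ₁ = 46.17 kmol/h.
Outlet amounts (n = n₀ + Σ ν·ξ):
  B: 151.3 − 1(46.17) − 2(35.24) = 34.65
  C: 0 + 1(46.17) = 46.17
  D: 0 + 1(35.24) = 35.24

ξ₂ = 35.2 kmol/h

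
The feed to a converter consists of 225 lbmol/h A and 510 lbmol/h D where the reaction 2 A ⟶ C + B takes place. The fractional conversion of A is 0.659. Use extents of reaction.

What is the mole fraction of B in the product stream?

A reacted = 0.659 × 225 = 148.3 lbmol/h; ν_A = −2, so ξ = 148.3/2 = 74.14 lbmol/h.
Outlet amounts (n = n₀ + ν ξ):
  A: 225 − 2(74.14) = 76.72
  C: 0 + 1(74.14) = 74.14
  B: 0 + 1(74.14) = 74.14
  D: 510 (inert)
Total out = 735 lbmol/h; y_B = 74.14 / 735 = 0.1009.

0.101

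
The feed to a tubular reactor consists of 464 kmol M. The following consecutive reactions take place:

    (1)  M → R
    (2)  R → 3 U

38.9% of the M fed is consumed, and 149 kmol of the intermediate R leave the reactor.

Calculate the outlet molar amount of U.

Conversion of M: M consumed = 1ξ₁ = 0.389 × 464 → ξ₁ = 180.5 kmol.
R balance: n_R = 0 + 1ξ₁ − 1ξ₂ = 149 → ξ₂ = (1·180.5 − 149)/1 = 31.5 kmol.
Outlet amounts (n = n₀ + Σ ν·ξ):
  M: 464 − 1(180.5) = 283.5
  R: 0 + 1(180.5) − 1(31.5) = 149
  U: 0 + 3(31.5) = 94.49

94.5 kmol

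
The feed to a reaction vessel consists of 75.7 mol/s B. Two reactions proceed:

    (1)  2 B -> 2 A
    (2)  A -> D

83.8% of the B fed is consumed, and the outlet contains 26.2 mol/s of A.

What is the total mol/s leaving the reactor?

Conversion of B: B consumed = 2ξ₁ = 0.838 × 75.7 → ξ₁ = 31.72 mol/s.
A balance: n_A = 0 + 2ξ₁ − 1ξ₂ = 26.2 → ξ₂ = (2·31.72 − 26.2)/1 = 37.24 mol/s.
Outlet amounts (n = n₀ + Σ ν·ξ):
  B: 75.7 − 2(31.72) = 12.26
  A: 0 + 2(31.72) − 1(37.24) = 26.2
  D: 0 + 1(37.24) = 37.24
Total out = 12.26 + 26.2 + 37.24 = 75.7 mol/s.

75.7 mol/s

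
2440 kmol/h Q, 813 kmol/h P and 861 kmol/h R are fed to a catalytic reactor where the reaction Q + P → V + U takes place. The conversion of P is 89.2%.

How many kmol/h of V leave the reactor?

725 kmol/h

P reacted = 0.892 × 813 = 725.2 kmol/h; ν_P = −1, so ξ = 725.2/1 = 725.2 kmol/h.
Outlet amounts (n = n₀ + ν ξ):
  Q: 2440 − 1(725.2) = 1715
  P: 813 − 1(725.2) = 87.8
  V: 0 + 1(725.2) = 725.2
  U: 0 + 1(725.2) = 725.2
  R: 861 (inert)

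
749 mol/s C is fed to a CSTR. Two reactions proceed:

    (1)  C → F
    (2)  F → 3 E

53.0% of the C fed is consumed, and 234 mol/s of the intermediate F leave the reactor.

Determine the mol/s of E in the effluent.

Conversion of C: C consumed = 1ξ₁ = 0.53 × 749 → ξ₁ = 397 mol/s.
F balance: n_F = 0 + 1ξ₁ − 1ξ₂ = 234 → ξ₂ = (1·397 − 234)/1 = 163 mol/s.
Outlet amounts (n = n₀ + Σ ν·ξ):
  C: 749 − 1(397) = 352
  F: 0 + 1(397) − 1(163) = 234
  E: 0 + 3(163) = 488.9

489 mol/s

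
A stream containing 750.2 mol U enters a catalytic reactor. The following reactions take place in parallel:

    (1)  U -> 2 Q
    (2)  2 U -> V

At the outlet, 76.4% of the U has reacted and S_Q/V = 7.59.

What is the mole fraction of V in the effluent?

0.0963

Conversion of U: U consumed = 0.764 × 750.2 = 573.2 mol = 1ξ₁ + 2ξ₂.
Selectivity: 2ξ₁ / (1ξ₂) = 7.59 → ξ₁ = 3.795 ξ₂.
Substitute: (1·3.795 + 2) ξ₂ = 573.2 → ξ₂ = 98.9 mol, ξ₁ = 375.3 mol.
Outlet amounts (n = n₀ + Σ ν·ξ):
  U: 750.2 − 1(375.3) − 2(98.9) = 177
  Q: 0 + 2(375.3) = 750.7
  V: 0 + 1(98.9) = 98.9
Total out = 1027 mol; y_V = 98.9 / 1027 = 0.09634.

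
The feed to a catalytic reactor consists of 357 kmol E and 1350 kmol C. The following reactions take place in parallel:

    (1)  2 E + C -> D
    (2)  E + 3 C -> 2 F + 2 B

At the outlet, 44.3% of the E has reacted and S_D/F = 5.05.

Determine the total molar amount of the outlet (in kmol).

Conversion of E: E consumed = 0.443 × 357 = 158.2 kmol = 2ξ₁ + 1ξ₂.
Selectivity: 1ξ₁ / (2ξ₂) = 5.05 → ξ₁ = 10.1 ξ₂.
Substitute: (2·10.1 + 1) ξ₂ = 158.2 → ξ₂ = 7.46 kmol, ξ₁ = 75.35 kmol.
Outlet amounts (n = n₀ + Σ ν·ξ):
  E: 357 − 2(75.35) − 1(7.46) = 198.8
  C: 1350 − 1(75.35) − 3(7.46) = 1252
  D: 0 + 1(75.35) = 75.35
  F: 0 + 2(7.46) = 14.92
  B: 0 + 2(7.46) = 14.92
Total out = 198.8 + 1252 + 75.35 + 14.92 + 14.92 = 1556 kmol.

1560 kmol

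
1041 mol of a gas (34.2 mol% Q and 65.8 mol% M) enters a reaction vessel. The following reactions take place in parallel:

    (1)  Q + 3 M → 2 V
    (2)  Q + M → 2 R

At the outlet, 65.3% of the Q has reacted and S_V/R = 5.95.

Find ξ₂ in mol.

Conversion of Q: Q consumed = 0.653 × 356 = 232.5 mol = 1ξ₁ + 1ξ₂.
Selectivity: 2ξ₁ / (2ξ₂) = 5.95 → ξ₁ = 5.95 ξ₂.
Substitute: (1·5.95 + 1) ξ₂ = 232.5 → ξ₂ = 33.45 mol, ξ₁ = 199 mol.
Outlet amounts (n = n₀ + Σ ν·ξ):
  Q: 356 − 1(199) − 1(33.45) = 123.5
  M: 685 − 3(199) − 1(33.45) = 54.43
  V: 0 + 2(199) = 398.1
  R: 0 + 2(33.45) = 66.9

ξ₂ = 33.5 mol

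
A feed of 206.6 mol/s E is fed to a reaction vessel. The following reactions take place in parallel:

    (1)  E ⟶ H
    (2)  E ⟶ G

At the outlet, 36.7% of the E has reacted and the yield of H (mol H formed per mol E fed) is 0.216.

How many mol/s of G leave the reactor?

31.2 mol/s

Yield of H: 1ξ₁ / 206.6 = 0.216 → ξ₁ = 44.63 mol/s.
Conversion of E: 1ξ₁ + 1ξ₂ = 0.367 × 206.6 = 75.82 → ξ₂ = 31.2 mol/s.
Outlet amounts (n = n₀ + Σ ν·ξ):
  E: 206.6 − 1(44.63) − 1(31.2) = 130.8
  H: 0 + 1(44.63) = 44.63
  G: 0 + 1(31.2) = 31.2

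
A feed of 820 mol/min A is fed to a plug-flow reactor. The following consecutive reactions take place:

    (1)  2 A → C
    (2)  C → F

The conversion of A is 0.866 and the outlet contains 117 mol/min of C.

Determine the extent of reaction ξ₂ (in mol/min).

Conversion of A: A consumed = 2ξ₁ = 0.866 × 820 → ξ₁ = 355.1 mol/min.
C balance: n_C = 0 + 1ξ₁ − 1ξ₂ = 117 → ξ₂ = (1·355.1 − 117)/1 = 238.1 mol/min.
Outlet amounts (n = n₀ + Σ ν·ξ):
  A: 820 − 2(355.1) = 109.9
  C: 0 + 1(355.1) − 1(238.1) = 117
  F: 0 + 1(238.1) = 238.1

ξ₂ = 238 mol/min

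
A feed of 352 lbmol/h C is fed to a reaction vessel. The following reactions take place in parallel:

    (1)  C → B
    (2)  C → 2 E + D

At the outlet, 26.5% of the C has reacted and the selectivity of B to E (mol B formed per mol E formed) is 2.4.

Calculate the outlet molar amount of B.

Conversion of C: C consumed = 0.265 × 352 = 93.28 lbmol/h = 1ξ₁ + 1ξ₂.
Selectivity: 1ξ₁ / (2ξ₂) = 2.4 → ξ₁ = 4.8 ξ₂.
Substitute: (1·4.8 + 1) ξ₂ = 93.28 → ξ₂ = 16.08 lbmol/h, ξ₁ = 77.2 lbmol/h.
Outlet amounts (n = n₀ + Σ ν·ξ):
  C: 352 − 1(77.2) − 1(16.08) = 258.7
  B: 0 + 1(77.2) = 77.2
  E: 0 + 2(16.08) = 32.17
  D: 0 + 1(16.08) = 16.08

77.2 lbmol/h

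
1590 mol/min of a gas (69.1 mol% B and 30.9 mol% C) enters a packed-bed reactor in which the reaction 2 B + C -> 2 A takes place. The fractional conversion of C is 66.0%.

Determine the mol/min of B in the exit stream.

C reacted = 0.66 × 491.3 = 324.3 mol/min; ν_C = −1, so ξ = 324.3/1 = 324.3 mol/min.
Outlet amounts (n = n₀ + ν ξ):
  B: 1099 − 2(324.3) = 450.2
  C: 491.3 − 1(324.3) = 167
  A: 0 + 2(324.3) = 648.5

450 mol/min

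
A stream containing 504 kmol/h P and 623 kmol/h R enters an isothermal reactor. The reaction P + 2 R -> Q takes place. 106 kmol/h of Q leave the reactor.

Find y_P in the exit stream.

For Q: n = n₀ + 1ξ → 106 = 0 + 1ξ, giving ξ = 106 kmol/h.
Outlet amounts (n = n₀ + ν ξ):
  P: 504 − 1(106) = 398
  R: 623 − 2(106) = 411
  Q: 0 + 1(106) = 106
Total out = 915 kmol/h; y_P = 398 / 915 = 0.435.

0.435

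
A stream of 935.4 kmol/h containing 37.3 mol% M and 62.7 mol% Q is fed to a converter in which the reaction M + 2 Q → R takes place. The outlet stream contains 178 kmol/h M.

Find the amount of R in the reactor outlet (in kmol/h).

For M: n = n₀ − 1ξ → 178 = 348.9 − 1ξ, giving ξ = 170.9 kmol/h.
Outlet amounts (n = n₀ + ν ξ):
  M: 348.9 − 1(170.9) = 178
  Q: 586.5 − 2(170.9) = 244.7
  R: 0 + 1(170.9) = 170.9

171 kmol/h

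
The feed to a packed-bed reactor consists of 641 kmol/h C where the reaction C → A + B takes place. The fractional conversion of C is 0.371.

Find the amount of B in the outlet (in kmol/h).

C reacted = 0.371 × 641 = 237.8 kmol/h; ν_C = −1, so ξ = 237.8/1 = 237.8 kmol/h.
Outlet amounts (n = n₀ + ν ξ):
  C: 641 − 1(237.8) = 403.2
  A: 0 + 1(237.8) = 237.8
  B: 0 + 1(237.8) = 237.8

238 kmol/h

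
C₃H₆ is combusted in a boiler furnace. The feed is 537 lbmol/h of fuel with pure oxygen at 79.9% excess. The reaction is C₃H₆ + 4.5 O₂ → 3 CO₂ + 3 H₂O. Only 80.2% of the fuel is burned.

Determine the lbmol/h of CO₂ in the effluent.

1290 lbmol/h

Stoichiometric O₂ = 4.5 × 537 = 2416 lbmol/h; O₂ fed = 2416 × 1.799 = 4347 lbmol/h.
Fuel reacted = 0.802 × 537 → ξ = 430.7 lbmol/h.
Outlet (n = n₀ + ν ξ):
  C₃H₆: 537 − 1(430.7) = 106.3
  O₂: 4347 − 4.5(430.7) = 2409
  CO₂: 0 + 3(430.7) = 1292
  H₂O: 0 + 3(430.7) = 1292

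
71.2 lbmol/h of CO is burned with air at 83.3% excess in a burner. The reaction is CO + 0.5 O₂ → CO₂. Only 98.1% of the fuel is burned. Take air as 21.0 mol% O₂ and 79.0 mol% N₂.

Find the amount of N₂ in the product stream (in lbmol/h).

Stoichiometric O₂ = 0.5 × 71.2 = 35.6 lbmol/h; O₂ fed = 35.6 × 1.833 = 65.25 lbmol/h.
N₂ fed = 65.25 × 79/21 = 245.5 lbmol/h.
Fuel reacted = 0.981 × 71.2 → ξ = 69.85 lbmol/h.
Outlet (n = n₀ + ν ξ):
  CO: 71.2 − 1(69.85) = 1.353
  O₂: 65.25 − 0.5(69.85) = 30.33
  N₂: 245.5 (inert)
  CO₂: 0 + 1(69.85) = 69.85

245 lbmol/h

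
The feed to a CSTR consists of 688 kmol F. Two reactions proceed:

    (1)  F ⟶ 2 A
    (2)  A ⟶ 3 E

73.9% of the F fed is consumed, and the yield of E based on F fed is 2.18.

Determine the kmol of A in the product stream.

517 kmol

Conversion of F: F consumed = 1ξ₁ = 0.739 × 688 → ξ₁ = 508.4 kmol.
Yield of E: 3ξ₂ / 688 = 2.18 → ξ₂ = 499.9 kmol.
Outlet amounts (n = n₀ + Σ ν·ξ):
  F: 688 − 1(508.4) = 179.6
  A: 0 + 2(508.4) − 1(499.9) = 516.9
  E: 0 + 3(499.9) = 1500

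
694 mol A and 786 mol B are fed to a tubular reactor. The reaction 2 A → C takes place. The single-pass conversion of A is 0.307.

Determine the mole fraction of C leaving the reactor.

A reacted = 0.307 × 694 = 213.1 mol; ν_A = −2, so ξ = 213.1/2 = 106.5 mol.
Outlet amounts (n = n₀ + ν ξ):
  A: 694 − 2(106.5) = 480.9
  C: 0 + 1(106.5) = 106.5
  B: 786 (inert)
Total out = 1373 mol; y_C = 106.5 / 1373 = 0.07756.

0.0776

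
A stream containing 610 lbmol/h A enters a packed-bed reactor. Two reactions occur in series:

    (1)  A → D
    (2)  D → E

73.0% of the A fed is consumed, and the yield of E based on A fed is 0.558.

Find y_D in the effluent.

Conversion of A: A consumed = 1ξ₁ = 0.73 × 610 → ξ₁ = 445.3 lbmol/h.
Yield of E: 1ξ₂ / 610 = 0.558 → ξ₂ = 340.4 lbmol/h.
Outlet amounts (n = n₀ + Σ ν·ξ):
  A: 610 − 1(445.3) = 164.7
  D: 0 + 1(445.3) − 1(340.4) = 104.9
  E: 0 + 1(340.4) = 340.4
Total out = 610 lbmol/h; y_D = 104.9 / 610 = 0.172.

0.172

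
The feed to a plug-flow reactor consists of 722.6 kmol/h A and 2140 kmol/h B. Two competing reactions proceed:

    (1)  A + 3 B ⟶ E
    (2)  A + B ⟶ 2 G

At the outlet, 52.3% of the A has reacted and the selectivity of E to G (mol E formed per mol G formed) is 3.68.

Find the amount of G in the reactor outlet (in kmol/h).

90.4 kmol/h

Conversion of A: A consumed = 0.523 × 722.6 = 377.9 kmol/h = 1ξ₁ + 1ξ₂.
Selectivity: 1ξ₁ / (2ξ₂) = 3.68 → ξ₁ = 7.36 ξ₂.
Substitute: (1·7.36 + 1) ξ₂ = 377.9 → ξ₂ = 45.21 kmol/h, ξ₁ = 332.7 kmol/h.
Outlet amounts (n = n₀ + Σ ν·ξ):
  A: 722.6 − 1(332.7) − 1(45.21) = 344.7
  B: 2140 − 3(332.7) − 1(45.21) = 1097
  E: 0 + 1(332.7) = 332.7
  G: 0 + 2(45.21) = 90.41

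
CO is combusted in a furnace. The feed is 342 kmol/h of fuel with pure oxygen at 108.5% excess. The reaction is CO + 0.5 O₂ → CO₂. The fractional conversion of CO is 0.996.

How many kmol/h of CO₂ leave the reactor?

341 kmol/h

Stoichiometric O₂ = 0.5 × 342 = 171 kmol/h; O₂ fed = 171 × 2.085 = 356.5 kmol/h.
Fuel reacted = 0.996 × 342 → ξ = 340.6 kmol/h.
Outlet (n = n₀ + ν ξ):
  CO: 342 − 1(340.6) = 1.368
  O₂: 356.5 − 0.5(340.6) = 186.2
  CO₂: 0 + 1(340.6) = 340.6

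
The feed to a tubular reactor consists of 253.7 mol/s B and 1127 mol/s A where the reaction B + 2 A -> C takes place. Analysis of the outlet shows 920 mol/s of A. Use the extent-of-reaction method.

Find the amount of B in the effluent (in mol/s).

For A: n = n₀ − 2ξ → 920 = 1127 − 2ξ, giving ξ = 103.5 mol/s.
Outlet amounts (n = n₀ + ν ξ):
  B: 253.7 − 1(103.5) = 150.2
  A: 1127 − 2(103.5) = 920
  C: 0 + 1(103.5) = 103.5

150 mol/s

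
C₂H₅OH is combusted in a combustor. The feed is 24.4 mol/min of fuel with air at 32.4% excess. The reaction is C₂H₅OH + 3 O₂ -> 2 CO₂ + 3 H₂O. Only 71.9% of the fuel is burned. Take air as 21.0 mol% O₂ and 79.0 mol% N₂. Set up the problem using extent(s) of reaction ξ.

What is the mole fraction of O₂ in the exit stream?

Stoichiometric O₂ = 3 × 24.4 = 73.2 mol/min; O₂ fed = 73.2 × 1.324 = 96.92 mol/min.
N₂ fed = 96.92 × 79/21 = 364.6 mol/min.
Fuel reacted = 0.719 × 24.4 → ξ = 17.54 mol/min.
Outlet (n = n₀ + ν ξ):
  C₂H₅OH: 24.4 − 1(17.54) = 6.856
  O₂: 96.92 − 3(17.54) = 44.29
  N₂: 364.6 (inert)
  CO₂: 0 + 2(17.54) = 35.09
  H₂O: 0 + 3(17.54) = 52.63
Total out = 503.5 mol/min; y_O₂ = 44.29 / 503.5 = 0.08796.

0.088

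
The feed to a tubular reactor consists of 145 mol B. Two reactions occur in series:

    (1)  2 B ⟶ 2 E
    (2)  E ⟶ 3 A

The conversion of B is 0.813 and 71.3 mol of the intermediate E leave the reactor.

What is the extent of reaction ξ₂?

ξ₂ = 46.6 mol

Conversion of B: B consumed = 2ξ₁ = 0.813 × 145 → ξ₁ = 58.94 mol.
E balance: n_E = 0 + 2ξ₁ − 1ξ₂ = 71.3 → ξ₂ = (2·58.94 − 71.3)/1 = 46.58 mol.
Outlet amounts (n = n₀ + Σ ν·ξ):
  B: 145 − 2(58.94) = 27.12
  E: 0 + 2(58.94) − 1(46.58) = 71.3
  A: 0 + 3(46.58) = 139.8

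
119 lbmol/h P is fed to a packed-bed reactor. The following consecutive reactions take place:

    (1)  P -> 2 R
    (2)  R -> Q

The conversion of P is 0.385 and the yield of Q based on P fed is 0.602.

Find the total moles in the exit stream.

165 lbmol/h

Conversion of P: P consumed = 1ξ₁ = 0.385 × 119 → ξ₁ = 45.81 lbmol/h.
Yield of Q: 1ξ₂ / 119 = 0.602 → ξ₂ = 71.64 lbmol/h.
Outlet amounts (n = n₀ + Σ ν·ξ):
  P: 119 − 1(45.81) = 73.19
  R: 0 + 2(45.81) − 1(71.64) = 19.99
  Q: 0 + 1(71.64) = 71.64
Total out = 73.19 + 19.99 + 71.64 = 164.8 lbmol/h.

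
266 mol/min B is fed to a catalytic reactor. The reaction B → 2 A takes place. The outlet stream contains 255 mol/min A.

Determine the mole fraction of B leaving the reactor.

0.352

For A: n = n₀ + 2ξ → 255 = 0 + 2ξ, giving ξ = 127.5 mol/min.
Outlet amounts (n = n₀ + ν ξ):
  B: 266 − 1(127.5) = 138.5
  A: 0 + 2(127.5) = 255
Total out = 393.5 mol/min; y_B = 138.5 / 393.5 = 0.352.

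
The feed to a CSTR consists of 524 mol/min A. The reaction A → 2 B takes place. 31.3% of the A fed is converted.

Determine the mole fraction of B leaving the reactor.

A reacted = 0.313 × 524 = 164 mol/min; ν_A = −1, so ξ = 164/1 = 164 mol/min.
Outlet amounts (n = n₀ + ν ξ):
  A: 524 − 1(164) = 360
  B: 0 + 2(164) = 328
Total out = 688 mol/min; y_B = 328 / 688 = 0.4768.

0.477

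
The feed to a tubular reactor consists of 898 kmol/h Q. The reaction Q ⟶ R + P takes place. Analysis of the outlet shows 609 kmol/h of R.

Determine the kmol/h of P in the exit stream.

For R: n = n₀ + 1ξ → 609 = 0 + 1ξ, giving ξ = 609 kmol/h.
Outlet amounts (n = n₀ + ν ξ):
  Q: 898 − 1(609) = 289
  R: 0 + 1(609) = 609
  P: 0 + 1(609) = 609

609 kmol/h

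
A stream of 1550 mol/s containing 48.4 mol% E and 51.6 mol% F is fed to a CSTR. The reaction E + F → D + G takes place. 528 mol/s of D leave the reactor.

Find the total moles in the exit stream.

For D: n = n₀ + 1ξ → 528 = 0 + 1ξ, giving ξ = 528 mol/s.
Outlet amounts (n = n₀ + ν ξ):
  E: 750.2 − 1(528) = 222.2
  F: 799.8 − 1(528) = 271.8
  D: 0 + 1(528) = 528
  G: 0 + 1(528) = 528
Total out = 222.2 + 271.8 + 528 + 528 = 1550 mol/s.

1550 mol/s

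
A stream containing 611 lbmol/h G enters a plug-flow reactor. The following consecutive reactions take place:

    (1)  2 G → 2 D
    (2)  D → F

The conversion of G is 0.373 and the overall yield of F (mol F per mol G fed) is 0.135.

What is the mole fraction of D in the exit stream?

Conversion of G: G consumed = 2ξ₁ = 0.373 × 611 → ξ₁ = 114 lbmol/h.
Yield of F: 1ξ₂ / 611 = 0.135 → ξ₂ = 82.48 lbmol/h.
Outlet amounts (n = n₀ + Σ ν·ξ):
  G: 611 − 2(114) = 383.1
  D: 0 + 2(114) − 1(82.48) = 145.4
  F: 0 + 1(82.48) = 82.48
Total out = 611 lbmol/h; y_D = 145.4 / 611 = 0.238.

0.238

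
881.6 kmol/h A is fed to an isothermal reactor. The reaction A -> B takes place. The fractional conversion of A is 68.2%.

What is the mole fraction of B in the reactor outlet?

0.682

A reacted = 0.682 × 881.6 = 601.3 kmol/h; ν_A = −1, so ξ = 601.3/1 = 601.3 kmol/h.
Outlet amounts (n = n₀ + ν ξ):
  A: 881.6 − 1(601.3) = 280.3
  B: 0 + 1(601.3) = 601.3
Total out = 881.6 kmol/h; y_B = 601.3 / 881.6 = 0.682.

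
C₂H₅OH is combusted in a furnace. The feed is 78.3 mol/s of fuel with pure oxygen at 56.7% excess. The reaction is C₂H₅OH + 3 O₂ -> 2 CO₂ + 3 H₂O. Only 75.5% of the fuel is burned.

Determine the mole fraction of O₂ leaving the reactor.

Stoichiometric O₂ = 3 × 78.3 = 234.9 mol/s; O₂ fed = 234.9 × 1.567 = 368.1 mol/s.
Fuel reacted = 0.755 × 78.3 → ξ = 59.12 mol/s.
Outlet (n = n₀ + ν ξ):
  C₂H₅OH: 78.3 − 1(59.12) = 19.18
  O₂: 368.1 − 3(59.12) = 190.7
  CO₂: 0 + 2(59.12) = 118.2
  H₂O: 0 + 3(59.12) = 177.3
Total out = 505.5 mol/s; y_O₂ = 190.7 / 505.5 = 0.3773.

0.377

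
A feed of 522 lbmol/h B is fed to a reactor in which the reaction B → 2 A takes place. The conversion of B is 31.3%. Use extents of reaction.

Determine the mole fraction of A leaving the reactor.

B reacted = 0.313 × 522 = 163.4 lbmol/h; ν_B = −1, so ξ = 163.4/1 = 163.4 lbmol/h.
Outlet amounts (n = n₀ + ν ξ):
  B: 522 − 1(163.4) = 358.6
  A: 0 + 2(163.4) = 326.8
Total out = 685.4 lbmol/h; y_A = 326.8 / 685.4 = 0.4768.

0.477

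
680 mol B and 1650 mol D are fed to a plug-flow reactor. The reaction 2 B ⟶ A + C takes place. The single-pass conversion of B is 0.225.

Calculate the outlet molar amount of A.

76.5 mol

B reacted = 0.225 × 680 = 153 mol; ν_B = −2, so ξ = 153/2 = 76.5 mol.
Outlet amounts (n = n₀ + ν ξ):
  B: 680 − 2(76.5) = 527
  A: 0 + 1(76.5) = 76.5
  C: 0 + 1(76.5) = 76.5
  D: 1650 (inert)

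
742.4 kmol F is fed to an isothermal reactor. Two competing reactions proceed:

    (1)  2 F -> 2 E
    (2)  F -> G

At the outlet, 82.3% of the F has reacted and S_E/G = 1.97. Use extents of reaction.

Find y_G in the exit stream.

0.277

Conversion of F: F consumed = 0.823 × 742.4 = 611 kmol = 2ξ₁ + 1ξ₂.
Selectivity: 2ξ₁ / (1ξ₂) = 1.97 → ξ₁ = 0.985 ξ₂.
Substitute: (2·0.985 + 1) ξ₂ = 611 → ξ₂ = 205.7 kmol, ξ₁ = 202.6 kmol.
Outlet amounts (n = n₀ + Σ ν·ξ):
  F: 742.4 − 2(202.6) − 1(205.7) = 131.4
  E: 0 + 2(202.6) = 405.3
  G: 0 + 1(205.7) = 205.7
Total out = 742.4 kmol; y_G = 205.7 / 742.4 = 0.2771.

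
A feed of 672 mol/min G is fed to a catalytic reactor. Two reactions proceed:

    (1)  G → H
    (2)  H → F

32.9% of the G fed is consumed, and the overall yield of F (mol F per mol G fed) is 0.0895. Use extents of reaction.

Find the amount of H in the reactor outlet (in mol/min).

161 mol/min

Conversion of G: G consumed = 1ξ₁ = 0.329 × 672 → ξ₁ = 221.1 mol/min.
Yield of F: 1ξ₂ / 672 = 0.0895 → ξ₂ = 60.14 mol/min.
Outlet amounts (n = n₀ + Σ ν·ξ):
  G: 672 − 1(221.1) = 450.9
  H: 0 + 1(221.1) − 1(60.14) = 160.9
  F: 0 + 1(60.14) = 60.14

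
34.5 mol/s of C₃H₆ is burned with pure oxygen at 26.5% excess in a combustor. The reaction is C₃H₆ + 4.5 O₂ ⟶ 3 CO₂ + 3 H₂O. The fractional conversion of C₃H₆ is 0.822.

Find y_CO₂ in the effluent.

Stoichiometric O₂ = 4.5 × 34.5 = 155.2 mol/s; O₂ fed = 155.2 × 1.265 = 196.4 mol/s.
Fuel reacted = 0.822 × 34.5 → ξ = 28.36 mol/s.
Outlet (n = n₀ + ν ξ):
  C₃H₆: 34.5 − 1(28.36) = 6.141
  O₂: 196.4 − 4.5(28.36) = 68.78
  CO₂: 0 + 3(28.36) = 85.08
  H₂O: 0 + 3(28.36) = 85.08
Total out = 245.1 mol/s; y_CO₂ = 85.08 / 245.1 = 0.3472.

0.347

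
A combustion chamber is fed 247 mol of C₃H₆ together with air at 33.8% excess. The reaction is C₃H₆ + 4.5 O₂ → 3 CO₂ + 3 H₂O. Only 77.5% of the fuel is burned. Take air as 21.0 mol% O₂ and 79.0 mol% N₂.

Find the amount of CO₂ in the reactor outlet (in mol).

Stoichiometric O₂ = 4.5 × 247 = 1112 mol; O₂ fed = 1112 × 1.338 = 1487 mol.
N₂ fed = 1487 × 79/21 = 5595 mol.
Fuel reacted = 0.775 × 247 → ξ = 191.4 mol.
Outlet (n = n₀ + ν ξ):
  C₃H₆: 247 − 1(191.4) = 55.57
  O₂: 1487 − 4.5(191.4) = 625.8
  N₂: 5595 (inert)
  CO₂: 0 + 3(191.4) = 574.3
  H₂O: 0 + 3(191.4) = 574.3

574 mol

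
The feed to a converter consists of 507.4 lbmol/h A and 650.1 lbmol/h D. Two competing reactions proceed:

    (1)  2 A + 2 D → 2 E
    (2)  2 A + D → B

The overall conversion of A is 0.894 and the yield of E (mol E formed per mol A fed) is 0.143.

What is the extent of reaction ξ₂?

Yield of E: 2ξ₁ / 507.4 = 0.143 → ξ₁ = 36.28 lbmol/h.
Conversion of A: 2ξ₁ + 2ξ₂ = 0.894 × 507.4 = 453.6 → ξ₂ = 190.5 lbmol/h.
Outlet amounts (n = n₀ + Σ ν·ξ):
  A: 507.4 − 2(36.28) − 2(190.5) = 53.78
  D: 650.1 − 2(36.28) − 1(190.5) = 387
  E: 0 + 2(36.28) = 72.56
  B: 0 + 1(190.5) = 190.5

ξ₂ = 191 lbmol/h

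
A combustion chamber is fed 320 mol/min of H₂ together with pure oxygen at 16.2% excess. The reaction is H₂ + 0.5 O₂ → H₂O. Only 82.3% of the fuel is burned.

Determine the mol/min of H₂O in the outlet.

263 mol/min

Stoichiometric O₂ = 0.5 × 320 = 160 mol/min; O₂ fed = 160 × 1.162 = 185.9 mol/min.
Fuel reacted = 0.823 × 320 → ξ = 263.4 mol/min.
Outlet (n = n₀ + ν ξ):
  H₂: 320 − 1(263.4) = 56.64
  O₂: 185.9 − 0.5(263.4) = 54.24
  H₂O: 0 + 1(263.4) = 263.4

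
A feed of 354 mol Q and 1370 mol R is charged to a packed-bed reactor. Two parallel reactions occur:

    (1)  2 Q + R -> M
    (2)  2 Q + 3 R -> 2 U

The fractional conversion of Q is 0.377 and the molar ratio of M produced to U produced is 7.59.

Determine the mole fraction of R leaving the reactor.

Conversion of Q: Q consumed = 0.377 × 354 = 133.5 mol = 2ξ₁ + 2ξ₂.
Selectivity: 1ξ₁ / (2ξ₂) = 7.59 → ξ₁ = 15.18 ξ₂.
Substitute: (2·15.18 + 2) ξ₂ = 133.5 → ξ₂ = 4.124 mol, ξ₁ = 62.6 mol.
Outlet amounts (n = n₀ + Σ ν·ξ):
  Q: 354 − 2(62.6) − 2(4.124) = 220.5
  R: 1370 − 1(62.6) − 3(4.124) = 1295
  M: 0 + 1(62.6) = 62.6
  U: 0 + 2(4.124) = 8.248
Total out = 1586 mol; y_R = 1295 / 1586 = 0.8163.

0.816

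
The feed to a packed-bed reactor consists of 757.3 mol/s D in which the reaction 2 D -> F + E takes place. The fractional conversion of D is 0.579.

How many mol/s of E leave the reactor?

D reacted = 0.579 × 757.3 = 438.5 mol/s; ν_D = −2, so ξ = 438.5/2 = 219.2 mol/s.
Outlet amounts (n = n₀ + ν ξ):
  D: 757.3 − 2(219.2) = 318.8
  F: 0 + 1(219.2) = 219.2
  E: 0 + 1(219.2) = 219.2

219 mol/s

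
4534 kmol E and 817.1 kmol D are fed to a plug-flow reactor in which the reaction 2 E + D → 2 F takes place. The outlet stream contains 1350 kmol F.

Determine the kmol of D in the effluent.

For F: n = n₀ + 2ξ → 1350 = 0 + 2ξ, giving ξ = 675 kmol.
Outlet amounts (n = n₀ + ν ξ):
  E: 4534 − 2(675) = 3184
  D: 817.1 − 1(675) = 142.1
  F: 0 + 2(675) = 1350

142 kmol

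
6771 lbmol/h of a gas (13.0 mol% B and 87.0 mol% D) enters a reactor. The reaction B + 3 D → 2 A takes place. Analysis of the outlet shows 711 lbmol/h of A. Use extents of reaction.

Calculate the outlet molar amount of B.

For A: n = n₀ + 2ξ → 711 = 0 + 2ξ, giving ξ = 355.5 lbmol/h.
Outlet amounts (n = n₀ + ν ξ):
  B: 880.2 − 1(355.5) = 524.7
  D: 5891 − 3(355.5) = 4824
  A: 0 + 2(355.5) = 711

525 lbmol/h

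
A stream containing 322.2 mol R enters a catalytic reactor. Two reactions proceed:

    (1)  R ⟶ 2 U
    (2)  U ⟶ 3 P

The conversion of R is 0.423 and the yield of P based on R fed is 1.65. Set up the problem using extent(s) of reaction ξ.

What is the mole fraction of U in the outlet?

0.117

Conversion of R: R consumed = 1ξ₁ = 0.423 × 322.2 → ξ₁ = 136.3 mol.
Yield of P: 3ξ₂ / 322.2 = 1.65 → ξ₂ = 177.2 mol.
Outlet amounts (n = n₀ + Σ ν·ξ):
  R: 322.2 − 1(136.3) = 185.9
  U: 0 + 2(136.3) − 1(177.2) = 95.37
  P: 0 + 3(177.2) = 531.6
Total out = 812.9 mol; y_U = 95.37 / 812.9 = 0.1173.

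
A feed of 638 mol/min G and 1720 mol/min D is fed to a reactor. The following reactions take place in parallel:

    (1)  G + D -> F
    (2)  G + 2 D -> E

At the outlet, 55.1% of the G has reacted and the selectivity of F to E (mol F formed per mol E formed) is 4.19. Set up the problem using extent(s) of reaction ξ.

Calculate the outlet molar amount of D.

Conversion of G: G consumed = 0.551 × 638 = 351.5 mol/min = 1ξ₁ + 1ξ₂.
Selectivity: 1ξ₁ / (1ξ₂) = 4.19 → ξ₁ = 4.19 ξ₂.
Substitute: (1·4.19 + 1) ξ₂ = 351.5 → ξ₂ = 67.73 mol/min, ξ₁ = 283.8 mol/min.
Outlet amounts (n = n₀ + Σ ν·ξ):
  G: 638 − 1(283.8) − 1(67.73) = 286.5
  D: 1720 − 1(283.8) − 2(67.73) = 1301
  F: 0 + 1(283.8) = 283.8
  E: 0 + 1(67.73) = 67.73

1300 mol/min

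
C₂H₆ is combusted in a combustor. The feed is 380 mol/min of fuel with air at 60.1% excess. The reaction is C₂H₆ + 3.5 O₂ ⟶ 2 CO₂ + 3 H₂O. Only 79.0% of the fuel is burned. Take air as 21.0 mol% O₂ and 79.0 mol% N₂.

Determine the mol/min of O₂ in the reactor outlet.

Stoichiometric O₂ = 3.5 × 380 = 1330 mol/min; O₂ fed = 1330 × 1.601 = 2129 mol/min.
N₂ fed = 2129 × 79/21 = 8010 mol/min.
Fuel reacted = 0.79 × 380 → ξ = 300.2 mol/min.
Outlet (n = n₀ + ν ξ):
  C₂H₆: 380 − 1(300.2) = 79.8
  O₂: 2129 − 3.5(300.2) = 1079
  N₂: 8010 (inert)
  CO₂: 0 + 2(300.2) = 600.4
  H₂O: 0 + 3(300.2) = 900.6

1080 mol/min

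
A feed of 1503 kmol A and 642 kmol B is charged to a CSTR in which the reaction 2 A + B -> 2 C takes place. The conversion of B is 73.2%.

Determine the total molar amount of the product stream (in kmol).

B reacted = 0.732 × 642 = 469.9 kmol; ν_B = −1, so ξ = 469.9/1 = 469.9 kmol.
Outlet amounts (n = n₀ + ν ξ):
  A: 1503 − 2(469.9) = 563.1
  B: 642 − 1(469.9) = 172.1
  C: 0 + 2(469.9) = 939.9
Total out = 563.1 + 172.1 + 939.9 = 1675 kmol.

1680 kmol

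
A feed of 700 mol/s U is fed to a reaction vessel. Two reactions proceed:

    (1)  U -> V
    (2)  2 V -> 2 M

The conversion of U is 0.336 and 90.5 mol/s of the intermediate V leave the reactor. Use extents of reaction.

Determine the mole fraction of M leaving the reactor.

Conversion of U: U consumed = 1ξ₁ = 0.336 × 700 → ξ₁ = 235.2 mol/s.
V balance: n_V = 0 + 1ξ₁ − 2ξ₂ = 90.5 → ξ₂ = (1·235.2 − 90.5)/2 = 72.35 mol/s.
Outlet amounts (n = n₀ + Σ ν·ξ):
  U: 700 − 1(235.2) = 464.8
  V: 0 + 1(235.2) − 2(72.35) = 90.5
  M: 0 + 2(72.35) = 144.7
Total out = 700 mol/s; y_M = 144.7 / 700 = 0.2067.

0.207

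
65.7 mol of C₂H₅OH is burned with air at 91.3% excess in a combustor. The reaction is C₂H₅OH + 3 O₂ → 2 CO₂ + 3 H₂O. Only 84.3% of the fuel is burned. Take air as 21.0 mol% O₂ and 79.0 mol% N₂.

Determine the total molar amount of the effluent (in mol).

Stoichiometric O₂ = 3 × 65.7 = 197.1 mol; O₂ fed = 197.1 × 1.913 = 377.1 mol.
N₂ fed = 377.1 × 79/21 = 1418 mol.
Fuel reacted = 0.843 × 65.7 → ξ = 55.39 mol.
Outlet (n = n₀ + ν ξ):
  C₂H₅OH: 65.7 − 1(55.39) = 10.31
  O₂: 377.1 − 3(55.39) = 210.9
  N₂: 1418 (inert)
  CO₂: 0 + 2(55.39) = 110.8
  H₂O: 0 + 3(55.39) = 166.2
Total out = 10.31 + 210.9 + 1418 + 110.8 + 166.2 = 1917 mol.

1920 mol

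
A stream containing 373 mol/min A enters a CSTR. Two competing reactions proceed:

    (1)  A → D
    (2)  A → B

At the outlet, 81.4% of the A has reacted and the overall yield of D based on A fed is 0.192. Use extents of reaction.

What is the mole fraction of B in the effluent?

Yield of D: 1ξ₁ / 373 = 0.192 → ξ₁ = 71.62 mol/min.
Conversion of A: 1ξ₁ + 1ξ₂ = 0.814 × 373 = 303.6 → ξ₂ = 232 mol/min.
Outlet amounts (n = n₀ + Σ ν·ξ):
  A: 373 − 1(71.62) − 1(232) = 69.38
  D: 0 + 1(71.62) = 71.62
  B: 0 + 1(232) = 232
Total out = 373 mol/min; y_B = 232 / 373 = 0.622.

0.622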